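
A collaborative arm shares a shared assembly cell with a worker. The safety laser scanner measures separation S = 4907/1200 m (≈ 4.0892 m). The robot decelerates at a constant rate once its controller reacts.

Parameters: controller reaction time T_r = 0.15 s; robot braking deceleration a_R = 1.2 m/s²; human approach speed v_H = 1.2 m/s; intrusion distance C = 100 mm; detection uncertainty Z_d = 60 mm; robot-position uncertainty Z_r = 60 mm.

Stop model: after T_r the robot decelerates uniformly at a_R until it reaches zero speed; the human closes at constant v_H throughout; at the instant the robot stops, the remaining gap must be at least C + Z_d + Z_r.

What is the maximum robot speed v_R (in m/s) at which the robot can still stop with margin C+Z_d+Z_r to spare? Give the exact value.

quadratic (5/12)·v² + (23/20)·v + (-4427/1200) = 0
  disc = (23/20)² − 4·(5/12)·(-4427/1200) = 1681/225 ; √disc = 41/15
  v_R = (−(23/20) + 41/15) / (2·(5/12)) = 19/10 m/s
check:
T_s = v_R/a_R = (19/10)/(6/5) = 1.5833 s
reaction-phase robot travel = 1.9000·0.1500 = 0.2850 m
robot covers 1.9000·1.5833 − ½·1.2000·1.5833² = 1.5042 m while stopping
person approaches 1.2000·(0.1500+1.5833) = 2.0800 m
residual clearance needed = 0.1000+0.0600+0.0600 = 0.2200 m
sum ≈ 0.2850+1.5042+2.0800+0.2200 ≈ 4.0892 m = S ✓

v_R_max = 19/10 m/s = 1.9000 m/s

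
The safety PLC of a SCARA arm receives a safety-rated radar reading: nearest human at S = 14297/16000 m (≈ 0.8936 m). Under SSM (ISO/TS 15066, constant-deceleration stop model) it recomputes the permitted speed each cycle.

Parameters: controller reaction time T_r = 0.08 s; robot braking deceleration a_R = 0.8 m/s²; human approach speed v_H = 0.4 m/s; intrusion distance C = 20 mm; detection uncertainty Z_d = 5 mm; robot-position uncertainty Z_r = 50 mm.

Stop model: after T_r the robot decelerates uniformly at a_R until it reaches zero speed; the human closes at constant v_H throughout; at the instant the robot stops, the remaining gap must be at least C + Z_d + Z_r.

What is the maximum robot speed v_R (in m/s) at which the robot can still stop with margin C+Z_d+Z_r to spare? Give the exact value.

v_R_max = 3/4 m/s = 0.7500 m/s

collect terms ⇒ (5/8)·v_R² + (29/50)·v_R + (-2517/3200) = 0
  disc = (29/50)² − 4·(5/8)·(-2517/3200) = 368449/160000 ; √disc = 607/400
  v_R = (−(29/50) + 607/400) / (2·(5/8)) = 3/4 m/s
check:
stop time T_s = (3/4)/(4/5) = 0.9375 s
robot covers v_R·T_r = 0.7500·0.0800 = 0.0600 m before braking
braking distance = 0.7500²/(2·0.8000) = 0.3516 m
human closes 0.4000·1.0175 = 0.4070 m
residual clearance needed = 0.0200+0.0050+0.0500 = 0.0750 m
sum ≈ 0.0600+0.3516+0.4070+0.0750 ≈ 0.8936 m = S ✓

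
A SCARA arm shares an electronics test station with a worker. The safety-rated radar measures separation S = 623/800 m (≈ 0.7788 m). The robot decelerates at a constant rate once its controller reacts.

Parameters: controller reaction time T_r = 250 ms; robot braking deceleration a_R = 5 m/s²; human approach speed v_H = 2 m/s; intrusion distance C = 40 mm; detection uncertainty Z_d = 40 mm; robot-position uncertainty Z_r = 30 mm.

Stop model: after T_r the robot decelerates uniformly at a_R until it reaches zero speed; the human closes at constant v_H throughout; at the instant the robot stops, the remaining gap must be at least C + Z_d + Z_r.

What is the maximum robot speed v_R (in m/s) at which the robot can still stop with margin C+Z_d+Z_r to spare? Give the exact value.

at the boundary: (1/10)·v² + (13/20)·v + (-27/160) = 0
  disc = (13/20)² − 4·(1/10)·(-27/160) = 49/100 ; √disc = 7/10
  v_R = (−(13/20) + 7/10) / (2·(1/10)) = 1/4 m/s
check:
braking lasts T_s = (1/4)/5 = 0.0500 s
robot in T_r: 0.2500·0.2500 = 0.0625 m
braking distance = 0.2500²/(2·5.0000) = 0.0063 m
human closes 2.0000·0.3000 = 0.6000 m
C+Z_d+Z_r = 0.0400+0.0400+0.0300 = 0.1100 m
sum ≈ 0.0625+0.0063+0.6000+0.1100 ≈ 0.7788 m = S ✓

v_R_max = 1/4 m/s = 0.2500 m/s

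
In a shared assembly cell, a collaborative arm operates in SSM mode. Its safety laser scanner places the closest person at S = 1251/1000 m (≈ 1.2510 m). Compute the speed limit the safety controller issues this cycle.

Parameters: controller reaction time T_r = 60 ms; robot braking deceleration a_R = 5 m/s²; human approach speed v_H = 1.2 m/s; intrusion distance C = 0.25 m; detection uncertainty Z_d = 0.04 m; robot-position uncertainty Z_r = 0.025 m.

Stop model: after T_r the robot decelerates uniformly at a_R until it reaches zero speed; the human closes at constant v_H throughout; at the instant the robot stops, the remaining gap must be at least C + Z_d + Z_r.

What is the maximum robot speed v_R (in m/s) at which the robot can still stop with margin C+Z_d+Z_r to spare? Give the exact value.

collect terms ⇒ (1/10)·v_R² + (3/10)·v_R + (-108/125) = 0
  disc = (3/10)² − 4·(1/10)·(-108/125) = 1089/2500 ; √disc = 33/50
  v_R = (−(3/10) + 33/50) / (2·(1/10)) = 9/5 m/s
check:
braking lasts T_s = (9/5)/5 = 0.3600 s
robot in T_r: 1.8000·0.0600 = 0.1080 m
robot covers 1.8000·0.3600 − ½·5.0000·0.3600² = 0.3240 m while stopping
human over T_r+T_s: 1.2000·(0.0600+0.3600) = 0.5040 m
C+Z_d+Z_r = 0.2500+0.0400+0.0250 = 0.3150 m
sum ≈ 0.1080+0.3240+0.5040+0.3150 ≈ 1.2510 m = S ✓

v_R_max = 9/5 m/s = 1.8000 m/s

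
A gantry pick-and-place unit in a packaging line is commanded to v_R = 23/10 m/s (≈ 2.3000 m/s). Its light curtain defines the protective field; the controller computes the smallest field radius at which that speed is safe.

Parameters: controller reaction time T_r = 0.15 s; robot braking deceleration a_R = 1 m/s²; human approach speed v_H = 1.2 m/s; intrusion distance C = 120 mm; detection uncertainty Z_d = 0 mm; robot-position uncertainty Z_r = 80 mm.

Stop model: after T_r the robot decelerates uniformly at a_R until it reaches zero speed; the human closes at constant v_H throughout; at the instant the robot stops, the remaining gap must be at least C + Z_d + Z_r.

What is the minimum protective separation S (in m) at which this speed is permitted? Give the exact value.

braking lasts T_s = (23/10)/1 = 2.3000 s
reaction-phase robot travel = 2.3000·0.1500 = 0.3450 m
braking distance = 2.3000²/(2·1.0000) = 2.6450 m
human over T_r+T_s: 1.2000·(0.1500+2.3000) = 2.9400 m
margins: 0.1200+0.0000+0.0800 = 0.2000 m
S_min ≈ 0.3450+2.6450+2.9400+0.2000  ⇒  S_min = 613/100 m

S_min = 613/100 m = 6.1300 m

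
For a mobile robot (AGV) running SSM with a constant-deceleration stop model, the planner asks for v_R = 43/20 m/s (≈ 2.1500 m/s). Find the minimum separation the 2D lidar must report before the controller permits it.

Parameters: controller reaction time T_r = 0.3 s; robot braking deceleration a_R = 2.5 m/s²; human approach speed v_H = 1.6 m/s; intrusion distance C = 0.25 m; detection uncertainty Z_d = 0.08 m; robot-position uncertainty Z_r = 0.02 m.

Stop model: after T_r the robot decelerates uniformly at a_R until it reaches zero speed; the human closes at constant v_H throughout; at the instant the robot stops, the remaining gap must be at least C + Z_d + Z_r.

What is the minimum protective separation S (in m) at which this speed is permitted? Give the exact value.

S_min = 7551/2000 m = 3.7755 m

stop time T_s = (43/20)/(5/2) = 0.8600 s
robot in T_r: 2.1500·0.3000 = 0.6450 m
robot under decel: 2.1500²/(2·2.5000) = 0.9245 m
human over T_r+T_s: 1.6000·(0.3000+0.8600) = 1.8560 m
margins: 0.2500+0.0800+0.0200 = 0.3500 m
S_min ≈ 0.6450+0.9245+1.8560+0.3500  ⇒  S_min = 7551/2000 m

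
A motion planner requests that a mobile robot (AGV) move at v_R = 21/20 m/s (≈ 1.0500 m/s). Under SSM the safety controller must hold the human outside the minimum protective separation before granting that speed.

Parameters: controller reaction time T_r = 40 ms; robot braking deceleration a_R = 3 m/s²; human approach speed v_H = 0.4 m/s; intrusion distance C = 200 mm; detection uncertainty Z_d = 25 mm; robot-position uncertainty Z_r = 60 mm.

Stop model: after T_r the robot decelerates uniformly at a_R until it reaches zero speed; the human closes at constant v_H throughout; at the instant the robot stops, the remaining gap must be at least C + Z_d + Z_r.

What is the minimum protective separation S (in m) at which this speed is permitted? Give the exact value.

T_s = v_R/a_R = (21/20)/3 = 0.3500 s
robot covers v_R·T_r = 1.0500·0.0400 = 0.0420 m before braking
braking distance = 1.0500²/(2·3.0000) = 0.1837 m
human closes 0.4000·0.3900 = 0.1560 m
residual clearance needed = 0.2000+0.0250+0.0600 = 0.2850 m
S_min ≈ 0.0420+0.1837+0.1560+0.2850  ⇒  S_min = 2667/4000 m

S_min = 2667/4000 m = 0.6667 m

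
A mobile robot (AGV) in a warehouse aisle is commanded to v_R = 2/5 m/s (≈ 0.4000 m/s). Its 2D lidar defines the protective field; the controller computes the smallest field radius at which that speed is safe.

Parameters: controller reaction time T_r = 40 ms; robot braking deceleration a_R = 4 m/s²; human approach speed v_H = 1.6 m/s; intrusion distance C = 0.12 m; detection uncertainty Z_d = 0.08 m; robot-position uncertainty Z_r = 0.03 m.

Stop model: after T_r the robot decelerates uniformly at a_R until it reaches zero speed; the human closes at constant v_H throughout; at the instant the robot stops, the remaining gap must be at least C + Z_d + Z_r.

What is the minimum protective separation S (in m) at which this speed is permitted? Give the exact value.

S_min = 49/100 m = 0.4900 m

T_s = v_R/a_R = (2/5)/4 = 0.1000 s
reaction-phase robot travel = 0.4000·0.0400 = 0.0160 m
robot covers 0.4000·0.1000 − ½·4.0000·0.1000² = 0.0200 m while stopping
person approaches 1.6000·(0.0400+0.1000) = 0.2240 m
margins: 0.1200+0.0800+0.0300 = 0.2300 m
S_min ≈ 0.0160+0.0200+0.2240+0.2300  ⇒  S_min = 49/100 m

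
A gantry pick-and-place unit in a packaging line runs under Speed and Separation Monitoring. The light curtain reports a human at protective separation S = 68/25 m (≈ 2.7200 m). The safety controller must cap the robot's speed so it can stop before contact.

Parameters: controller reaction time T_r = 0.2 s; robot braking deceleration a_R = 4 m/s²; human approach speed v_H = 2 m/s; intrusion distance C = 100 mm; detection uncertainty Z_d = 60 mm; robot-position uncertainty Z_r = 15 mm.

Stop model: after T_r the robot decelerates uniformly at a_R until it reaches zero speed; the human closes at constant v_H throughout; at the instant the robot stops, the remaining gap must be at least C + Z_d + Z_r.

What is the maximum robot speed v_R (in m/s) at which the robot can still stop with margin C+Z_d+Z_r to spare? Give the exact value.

v_R_max = 11/5 m/s = 2.2000 m/s

collect terms ⇒ (1/8)·v_R² + (7/10)·v_R + (-429/200) = 0
  disc = (7/10)² − 4·(1/8)·(-429/200) = 25/16 ; √disc = 5/4
  v_R = (−(7/10) + 5/4) / (2·(1/8)) = 11/5 m/s
check:
T_s = v_R/a_R = (11/5)/4 = 0.5500 s
robot covers v_R·T_r = 2.2000·0.2000 = 0.4400 m before braking
robot under decel: 2.2000²/(2·4.0000) = 0.6050 m
human closes 2.0000·0.7500 = 1.5000 m
margins: 0.1000+0.0600+0.0150 = 0.1750 m
sum ≈ 0.4400+0.6050+1.5000+0.1750 ≈ 2.7200 m = S ✓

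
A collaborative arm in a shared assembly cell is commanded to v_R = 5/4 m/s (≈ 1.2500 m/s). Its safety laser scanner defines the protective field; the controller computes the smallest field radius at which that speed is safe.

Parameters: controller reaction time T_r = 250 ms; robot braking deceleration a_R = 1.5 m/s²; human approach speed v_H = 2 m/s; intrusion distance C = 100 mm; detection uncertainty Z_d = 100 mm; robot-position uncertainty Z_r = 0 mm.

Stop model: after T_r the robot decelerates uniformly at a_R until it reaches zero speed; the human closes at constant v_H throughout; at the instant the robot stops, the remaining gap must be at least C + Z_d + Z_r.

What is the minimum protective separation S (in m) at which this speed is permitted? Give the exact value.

stop time T_s = (5/4)/(3/2) = 0.8333 s
reaction-phase robot travel = 1.2500·0.2500 = 0.3125 m
robot covers 1.2500·0.8333 − ½·1.5000·0.8333² = 0.5208 m while stopping
human over T_r+T_s: 2.0000·(0.2500+0.8333) = 2.1667 m
residual clearance needed = 0.1000+0.1000+0.0000 = 0.2000 m
S_min ≈ 0.3125+0.5208+2.1667+0.2000  ⇒  S_min = 16/5 m

S_min = 16/5 m = 3.2000 m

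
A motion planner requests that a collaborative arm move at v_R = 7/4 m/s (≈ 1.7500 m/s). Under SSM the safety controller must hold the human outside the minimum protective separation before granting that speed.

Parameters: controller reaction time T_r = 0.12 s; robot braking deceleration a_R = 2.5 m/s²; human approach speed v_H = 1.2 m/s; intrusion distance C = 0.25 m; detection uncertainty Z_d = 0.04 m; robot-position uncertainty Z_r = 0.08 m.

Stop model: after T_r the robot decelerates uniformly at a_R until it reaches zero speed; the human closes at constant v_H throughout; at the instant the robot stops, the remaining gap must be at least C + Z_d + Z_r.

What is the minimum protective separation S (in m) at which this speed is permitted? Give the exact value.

S_min = 4353/2000 m = 2.1765 m

stop time T_s = (7/4)/(5/2) = 0.7000 s
robot in T_r: 1.7500·0.1200 = 0.2100 m
robot covers 1.7500·0.7000 − ½·2.5000·0.7000² = 0.6125 m while stopping
human over T_r+T_s: 1.2000·(0.1200+0.7000) = 0.9840 m
residual clearance needed = 0.2500+0.0400+0.0800 = 0.3700 m
S_min ≈ 0.2100+0.6125+0.9840+0.3700  ⇒  S_min = 4353/2000 m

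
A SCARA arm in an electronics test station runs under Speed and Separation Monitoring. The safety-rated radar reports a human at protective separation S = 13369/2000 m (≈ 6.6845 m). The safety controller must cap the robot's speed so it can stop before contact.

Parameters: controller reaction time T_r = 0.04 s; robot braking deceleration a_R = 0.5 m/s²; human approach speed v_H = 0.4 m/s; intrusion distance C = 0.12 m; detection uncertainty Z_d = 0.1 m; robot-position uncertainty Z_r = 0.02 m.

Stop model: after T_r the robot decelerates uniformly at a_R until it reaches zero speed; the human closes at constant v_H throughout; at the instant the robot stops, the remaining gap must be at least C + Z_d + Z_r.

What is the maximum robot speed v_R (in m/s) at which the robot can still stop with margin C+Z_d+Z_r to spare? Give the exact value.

quadratic (1)·v² + (21/25)·v + (-12857/2000) = 0
  disc = (21/25)² − 4·(1)·(-12857/2000) = 66049/2500 ; √disc = 257/50
  v_R = (−(21/25) + 257/50) / (2·(1)) = 43/20 m/s
check:
braking lasts T_s = (43/20)/(1/2) = 4.3000 s
reaction-phase robot travel = 2.1500·0.0400 = 0.0860 m
braking distance = 2.1500²/(2·0.5000) = 4.6225 m
human over T_r+T_s: 0.4000·(0.0400+4.3000) = 1.7360 m
C+Z_d+Z_r = 0.1200+0.1000+0.0200 = 0.2400 m
sum ≈ 0.0860+4.6225+1.7360+0.2400 ≈ 6.6845 m = S ✓

v_R_max = 43/20 m/s = 2.1500 m/s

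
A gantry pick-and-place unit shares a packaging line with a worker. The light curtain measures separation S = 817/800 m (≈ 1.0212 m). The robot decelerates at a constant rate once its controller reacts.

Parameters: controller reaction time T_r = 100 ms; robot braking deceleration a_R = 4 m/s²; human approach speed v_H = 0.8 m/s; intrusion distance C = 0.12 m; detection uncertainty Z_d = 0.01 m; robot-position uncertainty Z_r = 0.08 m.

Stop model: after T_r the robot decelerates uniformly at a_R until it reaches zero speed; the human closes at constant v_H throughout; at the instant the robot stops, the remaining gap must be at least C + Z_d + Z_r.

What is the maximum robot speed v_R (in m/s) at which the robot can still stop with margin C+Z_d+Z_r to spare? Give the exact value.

v_R_max = 3/2 m/s = 1.5000 m/s

at the boundary: (1/8)·v² + (3/10)·v + (-117/160) = 0
  disc = (3/10)² − 4·(1/8)·(-117/160) = 729/1600 ; √disc = 27/40
  v_R = (−(3/10) + 27/40) / (2·(1/8)) = 3/2 m/s
check:
braking lasts T_s = (3/2)/4 = 0.3750 s
robot in T_r: 1.5000·0.1000 = 0.1500 m
robot under decel: 1.5000²/(2·4.0000) = 0.2812 m
person approaches 0.8000·(0.1000+0.3750) = 0.3800 m
residual clearance needed = 0.1200+0.0100+0.0800 = 0.2100 m
sum ≈ 0.1500+0.2812+0.3800+0.2100 ≈ 1.0212 m = S ✓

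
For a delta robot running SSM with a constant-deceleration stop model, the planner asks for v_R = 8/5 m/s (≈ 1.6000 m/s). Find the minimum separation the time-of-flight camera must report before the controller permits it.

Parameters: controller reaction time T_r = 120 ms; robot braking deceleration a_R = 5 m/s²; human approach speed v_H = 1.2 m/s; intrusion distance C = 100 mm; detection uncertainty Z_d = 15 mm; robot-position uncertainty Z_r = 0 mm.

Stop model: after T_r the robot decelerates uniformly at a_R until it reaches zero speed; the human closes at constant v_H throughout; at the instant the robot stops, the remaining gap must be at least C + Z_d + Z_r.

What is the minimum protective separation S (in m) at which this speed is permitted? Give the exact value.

braking lasts T_s = (8/5)/5 = 0.3200 s
reaction-phase robot travel = 1.6000·0.1200 = 0.1920 m
robot covers 1.6000·0.3200 − ½·5.0000·0.3200² = 0.2560 m while stopping
human over T_r+T_s: 1.2000·(0.1200+0.3200) = 0.5280 m
C+Z_d+Z_r = 0.1000+0.0150+0.0000 = 0.1150 m
S_min ≈ 0.1920+0.2560+0.5280+0.1150  ⇒  S_min = 1091/1000 m

S_min = 1091/1000 m = 1.0910 m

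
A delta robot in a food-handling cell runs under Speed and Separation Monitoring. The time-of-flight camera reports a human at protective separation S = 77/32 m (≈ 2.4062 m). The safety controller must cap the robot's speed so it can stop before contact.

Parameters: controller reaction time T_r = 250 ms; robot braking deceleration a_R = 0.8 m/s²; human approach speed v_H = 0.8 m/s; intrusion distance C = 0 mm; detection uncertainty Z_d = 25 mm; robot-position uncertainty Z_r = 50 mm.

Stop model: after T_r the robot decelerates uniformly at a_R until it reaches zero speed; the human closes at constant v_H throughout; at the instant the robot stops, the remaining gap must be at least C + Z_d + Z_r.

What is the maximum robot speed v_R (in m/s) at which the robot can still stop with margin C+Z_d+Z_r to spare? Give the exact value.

quadratic (5/8)·v² + (5/4)·v + (-341/160) = 0
  disc = (5/4)² − 4·(5/8)·(-341/160) = 441/64 ; √disc = 21/8
  v_R = (−(5/4) + 21/8) / (2·(5/8)) = 11/10 m/s
check:
stop time T_s = (11/10)/(4/5) = 1.3750 s
reaction-phase robot travel = 1.1000·0.2500 = 0.2750 m
robot covers 1.1000·1.3750 − ½·0.8000·1.3750² = 0.7562 m while stopping
human closes 0.8000·1.6250 = 1.3000 m
margins: 0.0000+0.0250+0.0500 = 0.0750 m
sum ≈ 0.2750+0.7562+1.3000+0.0750 ≈ 2.4062 m = S ✓

v_R_max = 11/10 m/s = 1.1000 m/s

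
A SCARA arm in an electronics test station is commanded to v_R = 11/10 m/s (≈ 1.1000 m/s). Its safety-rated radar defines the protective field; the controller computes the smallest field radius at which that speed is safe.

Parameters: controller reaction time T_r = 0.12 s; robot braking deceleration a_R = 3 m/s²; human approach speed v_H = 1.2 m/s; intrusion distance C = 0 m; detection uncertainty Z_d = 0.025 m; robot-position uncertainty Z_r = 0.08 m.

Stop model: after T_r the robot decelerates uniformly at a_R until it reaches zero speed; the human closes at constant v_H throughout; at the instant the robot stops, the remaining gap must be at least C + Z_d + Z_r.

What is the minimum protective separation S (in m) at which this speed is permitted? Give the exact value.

braking lasts T_s = (11/10)/3 = 0.3667 s
robot in T_r: 1.1000·0.1200 = 0.1320 m
robot covers 1.1000·0.3667 − ½·3.0000·0.3667² = 0.2017 m while stopping
human closes 1.2000·0.4867 = 0.5840 m
margins: 0.0000+0.0250+0.0800 = 0.1050 m
S_min ≈ 0.1320+0.2017+0.5840+0.1050  ⇒  S_min = 767/750 m

S_min = 767/750 m = 1.0227 m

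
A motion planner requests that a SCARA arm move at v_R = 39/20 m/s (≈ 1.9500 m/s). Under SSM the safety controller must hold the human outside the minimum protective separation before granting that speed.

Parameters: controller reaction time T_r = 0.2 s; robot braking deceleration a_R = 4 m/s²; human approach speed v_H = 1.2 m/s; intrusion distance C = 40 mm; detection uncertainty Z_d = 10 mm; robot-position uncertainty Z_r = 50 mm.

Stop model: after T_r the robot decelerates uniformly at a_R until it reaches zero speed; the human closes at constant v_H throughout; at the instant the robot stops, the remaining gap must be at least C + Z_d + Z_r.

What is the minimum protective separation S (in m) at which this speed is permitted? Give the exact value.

S_min = 5729/3200 m = 1.7903 m

stop time T_s = (39/20)/4 = 0.4875 s
reaction-phase robot travel = 1.9500·0.2000 = 0.3900 m
robot covers 1.9500·0.4875 − ½·4.0000·0.4875² = 0.4753 m while stopping
human over T_r+T_s: 1.2000·(0.2000+0.4875) = 0.8250 m
residual clearance needed = 0.0400+0.0100+0.0500 = 0.1000 m
S_min ≈ 0.3900+0.4753+0.8250+0.1000  ⇒  S_min = 5729/3200 m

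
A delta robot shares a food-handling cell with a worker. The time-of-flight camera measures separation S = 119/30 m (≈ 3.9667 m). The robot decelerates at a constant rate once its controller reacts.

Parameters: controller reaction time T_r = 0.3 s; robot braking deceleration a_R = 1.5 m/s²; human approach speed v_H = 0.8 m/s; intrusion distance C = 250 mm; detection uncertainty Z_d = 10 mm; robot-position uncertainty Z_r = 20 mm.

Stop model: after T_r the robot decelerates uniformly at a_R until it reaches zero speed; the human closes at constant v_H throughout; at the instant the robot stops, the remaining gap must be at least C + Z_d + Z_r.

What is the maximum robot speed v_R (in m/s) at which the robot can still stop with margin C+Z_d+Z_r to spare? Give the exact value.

v_R_max = 11/5 m/s = 2.2000 m/s

quadratic (1/3)·v² + (5/6)·v + (-517/150) = 0
  disc = (5/6)² − 4·(1/3)·(-517/150) = 529/100 ; √disc = 23/10
  v_R = (−(5/6) + 23/10) / (2·(1/3)) = 11/5 m/s
check:
stop time T_s = (11/5)/(3/2) = 1.4667 s
robot in T_r: 2.2000·0.3000 = 0.6600 m
robot covers 2.2000·1.4667 − ½·1.5000·1.4667² = 1.6133 m while stopping
human over T_r+T_s: 0.8000·(0.3000+1.4667) = 1.4133 m
margins: 0.2500+0.0100+0.0200 = 0.2800 m
sum ≈ 0.6600+1.6133+1.4133+0.2800 ≈ 3.9667 m = S ✓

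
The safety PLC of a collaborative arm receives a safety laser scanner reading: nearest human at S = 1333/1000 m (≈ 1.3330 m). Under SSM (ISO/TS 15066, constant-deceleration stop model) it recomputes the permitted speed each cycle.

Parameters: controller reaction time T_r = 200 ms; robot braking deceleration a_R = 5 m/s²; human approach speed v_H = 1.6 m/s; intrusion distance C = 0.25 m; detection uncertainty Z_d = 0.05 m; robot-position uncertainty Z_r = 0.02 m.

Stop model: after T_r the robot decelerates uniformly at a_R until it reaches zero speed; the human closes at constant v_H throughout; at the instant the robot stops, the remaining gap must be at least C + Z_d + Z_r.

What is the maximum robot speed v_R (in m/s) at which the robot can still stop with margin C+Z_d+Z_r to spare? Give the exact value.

collect terms ⇒ (1/10)·v_R² + (13/25)·v_R + (-693/1000) = 0
  disc = (13/25)² − 4·(1/10)·(-693/1000) = 1369/2500 ; √disc = 37/50
  v_R = (−(13/25) + 37/50) / (2·(1/10)) = 11/10 m/s
check:
braking lasts T_s = (11/10)/5 = 0.2200 s
robot covers v_R·T_r = 1.1000·0.2000 = 0.2200 m before braking
braking distance = 1.1000²/(2·5.0000) = 0.1210 m
human closes 1.6000·0.4200 = 0.6720 m
residual clearance needed = 0.2500+0.0500+0.0200 = 0.3200 m
sum ≈ 0.2200+0.1210+0.6720+0.3200 ≈ 1.3330 m = S ✓

v_R_max = 11/10 m/s = 1.1000 m/s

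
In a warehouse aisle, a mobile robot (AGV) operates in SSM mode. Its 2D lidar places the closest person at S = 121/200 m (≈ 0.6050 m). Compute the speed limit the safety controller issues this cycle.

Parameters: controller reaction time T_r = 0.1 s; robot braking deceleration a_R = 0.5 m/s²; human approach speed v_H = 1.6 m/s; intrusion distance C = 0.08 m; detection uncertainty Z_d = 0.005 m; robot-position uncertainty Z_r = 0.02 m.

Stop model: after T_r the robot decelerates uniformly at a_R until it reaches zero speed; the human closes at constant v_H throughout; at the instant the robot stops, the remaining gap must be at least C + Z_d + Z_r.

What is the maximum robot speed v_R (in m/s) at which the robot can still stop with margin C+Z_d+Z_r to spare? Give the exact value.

at the boundary: (1)·v² + (33/10)·v + (-17/50) = 0
  disc = (33/10)² − 4·(1)·(-17/50) = 49/4 ; √disc = 7/2
  v_R = (−(33/10) + 7/2) / (2·(1)) = 1/10 m/s
check:
braking lasts T_s = (1/10)/(1/2) = 0.2000 s
robot covers v_R·T_r = 0.1000·0.1000 = 0.0100 m before braking
braking distance = 0.1000²/(2·0.5000) = 0.0100 m
person approaches 1.6000·(0.1000+0.2000) = 0.4800 m
margins: 0.0800+0.0050+0.0200 = 0.1050 m
sum ≈ 0.0100+0.0100+0.4800+0.1050 ≈ 0.6050 m = S ✓

v_R_max = 1/10 m/s = 0.1000 m/s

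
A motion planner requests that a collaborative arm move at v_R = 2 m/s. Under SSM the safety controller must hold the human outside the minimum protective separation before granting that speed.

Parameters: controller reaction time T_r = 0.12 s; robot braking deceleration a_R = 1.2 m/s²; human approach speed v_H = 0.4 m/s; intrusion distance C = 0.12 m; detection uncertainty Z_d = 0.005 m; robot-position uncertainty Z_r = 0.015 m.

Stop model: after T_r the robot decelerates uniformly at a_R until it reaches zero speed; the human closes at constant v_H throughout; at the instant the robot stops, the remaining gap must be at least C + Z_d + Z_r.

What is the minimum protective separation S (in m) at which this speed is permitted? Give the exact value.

braking lasts T_s = 2/(6/5) = 1.6667 s
robot in T_r: 2.0000·0.1200 = 0.2400 m
robot under decel: 2.0000²/(2·1.2000) = 1.6667 m
person approaches 0.4000·(0.1200+1.6667) = 0.7147 m
residual clearance needed = 0.1200+0.0050+0.0150 = 0.1400 m
S_min ≈ 0.2400+1.6667+0.7147+0.1400  ⇒  S_min = 2071/750 m

S_min = 2071/750 m = 2.7613 m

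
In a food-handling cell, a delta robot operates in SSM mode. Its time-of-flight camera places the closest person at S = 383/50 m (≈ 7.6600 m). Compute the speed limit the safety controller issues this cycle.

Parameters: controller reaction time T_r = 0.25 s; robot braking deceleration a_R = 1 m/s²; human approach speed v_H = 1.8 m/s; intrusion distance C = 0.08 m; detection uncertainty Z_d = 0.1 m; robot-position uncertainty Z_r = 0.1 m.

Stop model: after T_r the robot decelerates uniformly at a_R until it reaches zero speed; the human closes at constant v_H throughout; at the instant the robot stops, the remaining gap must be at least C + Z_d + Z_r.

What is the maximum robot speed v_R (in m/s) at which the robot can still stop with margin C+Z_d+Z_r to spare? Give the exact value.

at the boundary: (1/2)·v² + (41/20)·v + (-693/100) = 0
  disc = (41/20)² − 4·(1/2)·(-693/100) = 289/16 ; √disc = 17/4
  v_R = (−(41/20) + 17/4) / (2·(1/2)) = 11/5 m/s
check:
braking lasts T_s = (11/5)/1 = 2.2000 s
robot covers v_R·T_r = 2.2000·0.2500 = 0.5500 m before braking
robot under decel: 2.2000²/(2·1.0000) = 2.4200 m
human over T_r+T_s: 1.8000·(0.2500+2.2000) = 4.4100 m
C+Z_d+Z_r = 0.0800+0.1000+0.1000 = 0.2800 m
sum ≈ 0.5500+2.4200+4.4100+0.2800 ≈ 7.6600 m = S ✓

v_R_max = 11/5 m/s = 2.2000 m/s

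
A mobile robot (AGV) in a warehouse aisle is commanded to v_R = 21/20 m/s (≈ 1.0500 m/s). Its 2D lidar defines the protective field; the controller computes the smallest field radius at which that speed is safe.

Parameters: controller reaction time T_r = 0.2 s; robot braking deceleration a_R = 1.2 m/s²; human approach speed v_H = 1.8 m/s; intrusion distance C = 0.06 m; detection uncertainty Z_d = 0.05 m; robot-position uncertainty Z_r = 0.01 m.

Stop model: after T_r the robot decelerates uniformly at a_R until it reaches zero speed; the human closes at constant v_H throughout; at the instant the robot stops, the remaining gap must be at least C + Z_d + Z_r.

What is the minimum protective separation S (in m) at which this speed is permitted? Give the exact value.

T_s = v_R/a_R = (21/20)/(6/5) = 0.8750 s
robot in T_r: 1.0500·0.2000 = 0.2100 m
robot covers 1.0500·0.8750 − ½·1.2000·0.8750² = 0.4594 m while stopping
human closes 1.8000·1.0750 = 1.9350 m
margins: 0.0600+0.0500+0.0100 = 0.1200 m
S_min ≈ 0.2100+0.4594+1.9350+0.1200  ⇒  S_min = 4359/1600 m

S_min = 4359/1600 m = 2.7244 m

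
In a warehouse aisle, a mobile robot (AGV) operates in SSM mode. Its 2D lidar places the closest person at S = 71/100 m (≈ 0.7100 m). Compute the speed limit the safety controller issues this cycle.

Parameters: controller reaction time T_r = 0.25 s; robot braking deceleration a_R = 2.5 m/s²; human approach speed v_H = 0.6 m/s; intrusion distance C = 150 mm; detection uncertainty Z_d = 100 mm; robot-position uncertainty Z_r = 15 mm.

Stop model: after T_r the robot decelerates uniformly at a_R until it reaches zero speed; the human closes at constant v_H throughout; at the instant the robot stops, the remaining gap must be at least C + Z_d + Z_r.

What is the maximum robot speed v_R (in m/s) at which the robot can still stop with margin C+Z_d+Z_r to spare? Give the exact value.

v_R_max = 1/2 m/s = 0.5000 m/s

collect terms ⇒ (1/5)·v_R² + (49/100)·v_R + (-59/200) = 0
  disc = (49/100)² − 4·(1/5)·(-59/200) = 4761/10000 ; √disc = 69/100
  v_R = (−(49/100) + 69/100) / (2·(1/5)) = 1/2 m/s
check:
T_s = v_R/a_R = (1/2)/(5/2) = 0.2000 s
robot in T_r: 0.5000·0.2500 = 0.1250 m
robot covers 0.5000·0.2000 − ½·2.5000·0.2000² = 0.0500 m while stopping
person approaches 0.6000·(0.2500+0.2000) = 0.2700 m
residual clearance needed = 0.1500+0.1000+0.0150 = 0.2650 m
sum ≈ 0.1250+0.0500+0.2700+0.2650 ≈ 0.7100 m = S ✓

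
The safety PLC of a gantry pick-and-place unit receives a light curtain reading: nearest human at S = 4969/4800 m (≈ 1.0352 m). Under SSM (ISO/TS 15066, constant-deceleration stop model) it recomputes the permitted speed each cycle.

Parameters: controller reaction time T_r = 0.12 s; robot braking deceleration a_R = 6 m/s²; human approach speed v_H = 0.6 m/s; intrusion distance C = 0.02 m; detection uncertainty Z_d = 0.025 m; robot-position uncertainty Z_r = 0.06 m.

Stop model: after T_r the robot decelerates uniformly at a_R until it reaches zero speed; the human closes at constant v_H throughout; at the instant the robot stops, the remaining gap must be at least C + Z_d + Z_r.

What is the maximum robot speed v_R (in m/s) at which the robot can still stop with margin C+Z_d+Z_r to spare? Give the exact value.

v_R_max = 43/20 m/s = 2.1500 m/s

collect terms ⇒ (1/12)·v_R² + (11/50)·v_R + (-20597/24000) = 0
  disc = (11/50)² − 4·(1/12)·(-20597/24000) = 120409/360000 ; √disc = 347/600
  v_R = (−(11/50) + 347/600) / (2·(1/12)) = 43/20 m/s
check:
stop time T_s = (43/20)/6 = 0.3583 s
robot in T_r: 2.1500·0.1200 = 0.2580 m
robot under decel: 2.1500²/(2·6.0000) = 0.3852 m
person approaches 0.6000·(0.1200+0.3583) = 0.2870 m
margins: 0.0200+0.0250+0.0600 = 0.1050 m
sum ≈ 0.2580+0.3852+0.2870+0.1050 ≈ 1.0352 m = S ✓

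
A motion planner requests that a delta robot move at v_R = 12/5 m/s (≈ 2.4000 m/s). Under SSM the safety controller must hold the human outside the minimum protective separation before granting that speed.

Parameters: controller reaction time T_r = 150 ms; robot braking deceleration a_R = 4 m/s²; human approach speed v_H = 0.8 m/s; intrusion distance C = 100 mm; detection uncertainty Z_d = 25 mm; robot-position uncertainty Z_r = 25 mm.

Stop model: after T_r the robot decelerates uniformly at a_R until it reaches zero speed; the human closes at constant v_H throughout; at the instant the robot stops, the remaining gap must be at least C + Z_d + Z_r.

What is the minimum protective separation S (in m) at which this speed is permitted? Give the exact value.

braking lasts T_s = (12/5)/4 = 0.6000 s
reaction-phase robot travel = 2.4000·0.1500 = 0.3600 m
braking distance = 2.4000²/(2·4.0000) = 0.7200 m
human closes 0.8000·0.7500 = 0.6000 m
C+Z_d+Z_r = 0.1000+0.0250+0.0250 = 0.1500 m
S_min ≈ 0.3600+0.7200+0.6000+0.1500  ⇒  S_min = 183/100 m

S_min = 183/100 m = 1.8300 m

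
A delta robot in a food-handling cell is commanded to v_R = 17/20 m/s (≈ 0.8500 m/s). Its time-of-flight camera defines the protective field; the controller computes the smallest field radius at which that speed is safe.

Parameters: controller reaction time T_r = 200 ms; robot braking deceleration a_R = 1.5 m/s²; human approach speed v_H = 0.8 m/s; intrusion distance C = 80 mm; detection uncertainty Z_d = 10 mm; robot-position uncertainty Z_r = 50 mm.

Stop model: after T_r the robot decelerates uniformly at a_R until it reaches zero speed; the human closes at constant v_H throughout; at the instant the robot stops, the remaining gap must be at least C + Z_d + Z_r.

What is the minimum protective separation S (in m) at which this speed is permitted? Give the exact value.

stop time T_s = (17/20)/(3/2) = 0.5667 s
reaction-phase robot travel = 0.8500·0.2000 = 0.1700 m
robot under decel: 0.8500²/(2·1.5000) = 0.2408 m
person approaches 0.8000·(0.2000+0.5667) = 0.6133 m
residual clearance needed = 0.0800+0.0100+0.0500 = 0.1400 m
S_min ≈ 0.1700+0.2408+0.6133+0.1400  ⇒  S_min = 1397/1200 m

S_min = 1397/1200 m = 1.1642 m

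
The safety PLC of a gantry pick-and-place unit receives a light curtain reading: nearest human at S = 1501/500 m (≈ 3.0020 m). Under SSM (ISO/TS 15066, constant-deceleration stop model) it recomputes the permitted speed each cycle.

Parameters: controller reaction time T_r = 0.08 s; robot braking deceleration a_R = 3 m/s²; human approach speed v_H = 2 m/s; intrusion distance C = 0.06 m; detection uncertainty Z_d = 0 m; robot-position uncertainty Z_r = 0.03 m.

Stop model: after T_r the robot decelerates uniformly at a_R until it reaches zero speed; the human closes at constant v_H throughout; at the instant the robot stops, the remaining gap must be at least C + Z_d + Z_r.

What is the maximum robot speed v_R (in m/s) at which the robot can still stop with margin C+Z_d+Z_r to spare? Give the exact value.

v_R_max = 12/5 m/s = 2.4000 m/s

at the boundary: (1/6)·v² + (56/75)·v + (-344/125) = 0
  disc = (56/75)² − 4·(1/6)·(-344/125) = 13456/5625 ; √disc = 116/75
  v_R = (−(56/75) + 116/75) / (2·(1/6)) = 12/5 m/s
check:
T_s = v_R/a_R = (12/5)/3 = 0.8000 s
reaction-phase robot travel = 2.4000·0.0800 = 0.1920 m
robot under decel: 2.4000²/(2·3.0000) = 0.9600 m
person approaches 2.0000·(0.0800+0.8000) = 1.7600 m
C+Z_d+Z_r = 0.0600+0.0000+0.0300 = 0.0900 m
sum ≈ 0.1920+0.9600+1.7600+0.0900 ≈ 3.0020 m = S ✓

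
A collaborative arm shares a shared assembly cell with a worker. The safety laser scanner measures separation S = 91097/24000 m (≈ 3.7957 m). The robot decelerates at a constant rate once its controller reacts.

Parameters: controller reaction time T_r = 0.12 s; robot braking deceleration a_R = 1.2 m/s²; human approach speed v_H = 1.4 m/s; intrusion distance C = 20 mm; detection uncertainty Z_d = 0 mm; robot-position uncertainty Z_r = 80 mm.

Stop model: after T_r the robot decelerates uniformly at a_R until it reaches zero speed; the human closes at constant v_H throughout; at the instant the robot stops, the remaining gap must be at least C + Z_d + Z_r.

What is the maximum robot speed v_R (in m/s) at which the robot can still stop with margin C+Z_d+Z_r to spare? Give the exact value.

v_R_max = 7/4 m/s = 1.7500 m/s

collect terms ⇒ (5/12)·v_R² + (193/150)·v_R + (-16933/4800) = 0
  disc = (193/150)² − 4·(5/12)·(-16933/4800) = 301401/40000 ; √disc = 549/200
  v_R = (−(193/150) + 549/200) / (2·(5/12)) = 7/4 m/s
check:
stop time T_s = (7/4)/(6/5) = 1.4583 s
reaction-phase robot travel = 1.7500·0.1200 = 0.2100 m
braking distance = 1.7500²/(2·1.2000) = 1.2760 m
human over T_r+T_s: 1.4000·(0.1200+1.4583) = 2.2097 m
margins: 0.0200+0.0000+0.0800 = 0.1000 m
sum ≈ 0.2100+1.2760+2.2097+0.1000 ≈ 3.7957 m = S ✓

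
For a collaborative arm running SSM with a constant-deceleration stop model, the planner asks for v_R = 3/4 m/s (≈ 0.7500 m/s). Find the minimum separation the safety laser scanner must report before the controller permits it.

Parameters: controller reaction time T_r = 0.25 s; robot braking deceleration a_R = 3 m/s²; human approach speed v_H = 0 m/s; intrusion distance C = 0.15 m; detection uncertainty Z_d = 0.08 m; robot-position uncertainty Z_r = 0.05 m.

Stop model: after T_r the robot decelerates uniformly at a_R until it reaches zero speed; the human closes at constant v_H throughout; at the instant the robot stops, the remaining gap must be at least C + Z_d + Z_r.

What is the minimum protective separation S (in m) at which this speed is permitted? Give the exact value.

S_min = 449/800 m = 0.5613 m

braking lasts T_s = (3/4)/3 = 0.2500 s
robot in T_r: 0.7500·0.2500 = 0.1875 m
robot under decel: 0.7500²/(2·3.0000) = 0.0938 m
person approaches 0.0000·(0.2500+0.2500) = 0.0000 m
residual clearance needed = 0.1500+0.0800+0.0500 = 0.2800 m
S_min ≈ 0.1875+0.0938+0.0000+0.2800  ⇒  S_min = 449/800 m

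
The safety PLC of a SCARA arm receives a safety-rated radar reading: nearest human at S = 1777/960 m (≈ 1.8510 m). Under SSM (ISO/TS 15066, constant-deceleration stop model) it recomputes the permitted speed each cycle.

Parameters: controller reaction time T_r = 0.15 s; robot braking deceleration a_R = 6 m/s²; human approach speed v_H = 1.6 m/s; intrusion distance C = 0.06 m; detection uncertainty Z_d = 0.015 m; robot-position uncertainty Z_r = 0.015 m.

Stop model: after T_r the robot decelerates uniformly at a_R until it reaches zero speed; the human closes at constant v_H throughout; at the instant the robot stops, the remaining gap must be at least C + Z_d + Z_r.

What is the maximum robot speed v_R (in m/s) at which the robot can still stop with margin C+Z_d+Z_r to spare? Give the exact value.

collect terms ⇒ (1/12)·v_R² + (5/12)·v_R + (-7301/4800) = 0
  disc = (5/12)² − 4·(1/12)·(-7301/4800) = 1089/1600 ; √disc = 33/40
  v_R = (−(5/12) + 33/40) / (2·(1/12)) = 49/20 m/s
check:
braking lasts T_s = (49/20)/6 = 0.4083 s
reaction-phase robot travel = 2.4500·0.1500 = 0.3675 m
robot covers 2.4500·0.4083 − ½·6.0000·0.4083² = 0.5002 m while stopping
human closes 1.6000·0.5583 = 0.8933 m
margins: 0.0600+0.0150+0.0150 = 0.0900 m
sum ≈ 0.3675+0.5002+0.8933+0.0900 ≈ 1.8510 m = S ✓

v_R_max = 49/20 m/s = 2.4500 m/s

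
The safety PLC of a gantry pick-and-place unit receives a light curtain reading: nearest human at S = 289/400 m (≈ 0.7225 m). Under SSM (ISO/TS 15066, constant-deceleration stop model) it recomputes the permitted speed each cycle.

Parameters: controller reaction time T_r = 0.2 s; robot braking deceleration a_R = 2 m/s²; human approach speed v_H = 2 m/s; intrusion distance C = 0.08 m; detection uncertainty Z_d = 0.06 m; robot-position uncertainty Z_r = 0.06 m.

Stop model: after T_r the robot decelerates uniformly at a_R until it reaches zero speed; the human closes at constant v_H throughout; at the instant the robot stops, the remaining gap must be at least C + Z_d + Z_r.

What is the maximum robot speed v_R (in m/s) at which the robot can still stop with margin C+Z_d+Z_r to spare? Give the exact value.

v_R_max = 1/10 m/s = 0.1000 m/s

at the boundary: (1/4)·v² + (6/5)·v + (-49/400) = 0
  disc = (6/5)² − 4·(1/4)·(-49/400) = 25/16 ; √disc = 5/4
  v_R = (−(6/5) + 5/4) / (2·(1/4)) = 1/10 m/s
check:
T_s = v_R/a_R = (1/10)/2 = 0.0500 s
reaction-phase robot travel = 0.1000·0.2000 = 0.0200 m
robot covers 0.1000·0.0500 − ½·2.0000·0.0500² = 0.0025 m while stopping
human over T_r+T_s: 2.0000·(0.2000+0.0500) = 0.5000 m
residual clearance needed = 0.0800+0.0600+0.0600 = 0.2000 m
sum ≈ 0.0200+0.0025+0.5000+0.2000 ≈ 0.7225 m = S ✓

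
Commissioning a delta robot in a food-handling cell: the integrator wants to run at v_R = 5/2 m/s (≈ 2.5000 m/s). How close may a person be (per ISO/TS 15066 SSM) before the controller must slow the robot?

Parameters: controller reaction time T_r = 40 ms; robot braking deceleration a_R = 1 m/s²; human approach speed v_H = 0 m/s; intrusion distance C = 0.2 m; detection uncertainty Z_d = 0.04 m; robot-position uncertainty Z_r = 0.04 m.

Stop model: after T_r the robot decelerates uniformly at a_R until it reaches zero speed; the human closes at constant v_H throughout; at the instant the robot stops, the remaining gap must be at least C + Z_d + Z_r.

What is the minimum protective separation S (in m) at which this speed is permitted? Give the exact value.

T_s = v_R/a_R = (5/2)/1 = 2.5000 s
robot in T_r: 2.5000·0.0400 = 0.1000 m
robot under decel: 2.5000²/(2·1.0000) = 3.1250 m
human closes 0.0000·2.5400 = 0.0000 m
C+Z_d+Z_r = 0.2000+0.0400+0.0400 = 0.2800 m
S_min ≈ 0.1000+3.1250+0.0000+0.2800  ⇒  S_min = 701/200 m

S_min = 701/200 m = 3.5050 m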